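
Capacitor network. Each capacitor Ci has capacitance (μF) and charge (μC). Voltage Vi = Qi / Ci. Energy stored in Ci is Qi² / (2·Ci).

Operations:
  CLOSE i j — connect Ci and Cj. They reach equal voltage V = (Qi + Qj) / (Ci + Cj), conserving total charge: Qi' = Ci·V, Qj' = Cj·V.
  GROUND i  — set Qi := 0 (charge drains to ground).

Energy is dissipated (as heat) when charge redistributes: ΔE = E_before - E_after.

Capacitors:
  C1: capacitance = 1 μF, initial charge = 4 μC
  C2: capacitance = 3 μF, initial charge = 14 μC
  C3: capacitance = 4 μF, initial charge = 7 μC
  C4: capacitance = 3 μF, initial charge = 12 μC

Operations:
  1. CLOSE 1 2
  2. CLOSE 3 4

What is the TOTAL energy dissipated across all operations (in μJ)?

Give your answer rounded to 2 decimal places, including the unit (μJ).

Answer: 4.51 μJ

Derivation:
Initial: C1(1μF, Q=4μC, V=4.00V), C2(3μF, Q=14μC, V=4.67V), C3(4μF, Q=7μC, V=1.75V), C4(3μF, Q=12μC, V=4.00V)
Op 1: CLOSE 1-2: Q_total=18.00, C_total=4.00, V=4.50; Q1=4.50, Q2=13.50; dissipated=0.167
Op 2: CLOSE 3-4: Q_total=19.00, C_total=7.00, V=2.71; Q3=10.86, Q4=8.14; dissipated=4.339
Total dissipated: 4.506 μJ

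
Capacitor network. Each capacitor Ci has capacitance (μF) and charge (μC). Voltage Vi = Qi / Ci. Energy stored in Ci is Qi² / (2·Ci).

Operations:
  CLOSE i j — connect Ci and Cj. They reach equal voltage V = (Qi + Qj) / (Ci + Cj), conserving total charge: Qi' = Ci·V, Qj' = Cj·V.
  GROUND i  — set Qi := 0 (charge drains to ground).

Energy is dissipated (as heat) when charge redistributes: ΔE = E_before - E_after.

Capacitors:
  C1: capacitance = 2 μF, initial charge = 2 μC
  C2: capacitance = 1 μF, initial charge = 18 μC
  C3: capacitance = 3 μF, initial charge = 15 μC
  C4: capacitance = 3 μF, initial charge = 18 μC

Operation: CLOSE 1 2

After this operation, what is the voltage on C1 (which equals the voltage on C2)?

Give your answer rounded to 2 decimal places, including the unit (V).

Initial: C1(2μF, Q=2μC, V=1.00V), C2(1μF, Q=18μC, V=18.00V), C3(3μF, Q=15μC, V=5.00V), C4(3μF, Q=18μC, V=6.00V)
Op 1: CLOSE 1-2: Q_total=20.00, C_total=3.00, V=6.67; Q1=13.33, Q2=6.67; dissipated=96.333

Answer: 6.67 V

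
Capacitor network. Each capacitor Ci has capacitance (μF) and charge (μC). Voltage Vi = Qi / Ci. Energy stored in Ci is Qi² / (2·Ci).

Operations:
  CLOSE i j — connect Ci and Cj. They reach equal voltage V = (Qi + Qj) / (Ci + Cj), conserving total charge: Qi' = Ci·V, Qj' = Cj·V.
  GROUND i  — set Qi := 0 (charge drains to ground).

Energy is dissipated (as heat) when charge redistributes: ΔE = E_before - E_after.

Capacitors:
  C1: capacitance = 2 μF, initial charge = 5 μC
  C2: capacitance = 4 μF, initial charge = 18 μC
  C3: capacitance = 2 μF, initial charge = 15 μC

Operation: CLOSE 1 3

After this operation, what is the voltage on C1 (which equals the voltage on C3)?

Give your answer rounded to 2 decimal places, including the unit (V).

Initial: C1(2μF, Q=5μC, V=2.50V), C2(4μF, Q=18μC, V=4.50V), C3(2μF, Q=15μC, V=7.50V)
Op 1: CLOSE 1-3: Q_total=20.00, C_total=4.00, V=5.00; Q1=10.00, Q3=10.00; dissipated=12.500

Answer: 5.00 V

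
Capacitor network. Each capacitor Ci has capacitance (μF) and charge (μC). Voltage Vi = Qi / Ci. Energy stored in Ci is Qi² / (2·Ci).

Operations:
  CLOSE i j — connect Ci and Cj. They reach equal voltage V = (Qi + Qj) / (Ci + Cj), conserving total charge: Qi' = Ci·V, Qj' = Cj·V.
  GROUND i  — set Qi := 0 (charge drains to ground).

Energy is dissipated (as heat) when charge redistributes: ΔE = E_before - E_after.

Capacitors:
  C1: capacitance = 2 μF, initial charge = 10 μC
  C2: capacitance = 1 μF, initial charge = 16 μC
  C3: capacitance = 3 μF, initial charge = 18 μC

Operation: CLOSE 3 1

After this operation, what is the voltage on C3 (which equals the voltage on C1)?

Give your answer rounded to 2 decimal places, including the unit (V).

Initial: C1(2μF, Q=10μC, V=5.00V), C2(1μF, Q=16μC, V=16.00V), C3(3μF, Q=18μC, V=6.00V)
Op 1: CLOSE 3-1: Q_total=28.00, C_total=5.00, V=5.60; Q3=16.80, Q1=11.20; dissipated=0.600

Answer: 5.60 V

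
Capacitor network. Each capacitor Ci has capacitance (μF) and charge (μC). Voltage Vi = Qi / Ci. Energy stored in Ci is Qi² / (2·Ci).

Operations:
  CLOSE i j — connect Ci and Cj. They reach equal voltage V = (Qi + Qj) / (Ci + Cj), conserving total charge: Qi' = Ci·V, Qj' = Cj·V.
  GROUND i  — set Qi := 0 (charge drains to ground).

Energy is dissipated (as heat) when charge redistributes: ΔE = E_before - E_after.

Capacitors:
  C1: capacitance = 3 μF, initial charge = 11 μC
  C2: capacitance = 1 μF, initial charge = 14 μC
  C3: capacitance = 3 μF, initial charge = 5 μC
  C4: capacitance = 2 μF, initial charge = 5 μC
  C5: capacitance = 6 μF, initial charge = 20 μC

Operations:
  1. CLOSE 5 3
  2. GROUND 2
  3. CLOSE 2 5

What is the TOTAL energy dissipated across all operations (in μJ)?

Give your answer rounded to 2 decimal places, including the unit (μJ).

Initial: C1(3μF, Q=11μC, V=3.67V), C2(1μF, Q=14μC, V=14.00V), C3(3μF, Q=5μC, V=1.67V), C4(2μF, Q=5μC, V=2.50V), C5(6μF, Q=20μC, V=3.33V)
Op 1: CLOSE 5-3: Q_total=25.00, C_total=9.00, V=2.78; Q5=16.67, Q3=8.33; dissipated=2.778
Op 2: GROUND 2: Q2=0; energy lost=98.000
Op 3: CLOSE 2-5: Q_total=16.67, C_total=7.00, V=2.38; Q2=2.38, Q5=14.29; dissipated=3.307
Total dissipated: 104.085 μJ

Answer: 104.08 μJ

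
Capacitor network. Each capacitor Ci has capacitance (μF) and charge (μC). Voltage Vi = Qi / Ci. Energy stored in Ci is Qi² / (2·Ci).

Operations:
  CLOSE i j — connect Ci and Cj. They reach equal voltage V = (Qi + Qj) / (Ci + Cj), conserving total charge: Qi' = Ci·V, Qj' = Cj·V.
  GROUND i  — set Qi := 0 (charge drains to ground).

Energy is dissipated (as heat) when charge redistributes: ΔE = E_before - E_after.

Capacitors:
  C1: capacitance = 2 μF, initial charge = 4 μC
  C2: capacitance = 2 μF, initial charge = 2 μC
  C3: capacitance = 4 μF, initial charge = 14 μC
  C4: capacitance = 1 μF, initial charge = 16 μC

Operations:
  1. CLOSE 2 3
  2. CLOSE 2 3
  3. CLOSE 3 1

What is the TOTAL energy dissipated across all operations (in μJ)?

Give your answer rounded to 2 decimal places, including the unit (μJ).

Initial: C1(2μF, Q=4μC, V=2.00V), C2(2μF, Q=2μC, V=1.00V), C3(4μF, Q=14μC, V=3.50V), C4(1μF, Q=16μC, V=16.00V)
Op 1: CLOSE 2-3: Q_total=16.00, C_total=6.00, V=2.67; Q2=5.33, Q3=10.67; dissipated=4.167
Op 2: CLOSE 2-3: Q_total=16.00, C_total=6.00, V=2.67; Q2=5.33, Q3=10.67; dissipated=0.000
Op 3: CLOSE 3-1: Q_total=14.67, C_total=6.00, V=2.44; Q3=9.78, Q1=4.89; dissipated=0.296
Total dissipated: 4.463 μJ

Answer: 4.46 μJ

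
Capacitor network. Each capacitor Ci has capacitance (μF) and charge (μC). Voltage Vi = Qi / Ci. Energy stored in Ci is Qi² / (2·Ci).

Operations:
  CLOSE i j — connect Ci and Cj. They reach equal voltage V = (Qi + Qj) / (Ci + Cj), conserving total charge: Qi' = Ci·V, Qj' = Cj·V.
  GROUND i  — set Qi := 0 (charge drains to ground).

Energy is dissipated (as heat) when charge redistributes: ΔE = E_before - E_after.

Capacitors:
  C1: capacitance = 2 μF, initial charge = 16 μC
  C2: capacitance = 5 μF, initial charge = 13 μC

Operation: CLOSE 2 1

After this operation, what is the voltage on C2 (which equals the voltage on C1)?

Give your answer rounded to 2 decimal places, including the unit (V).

Answer: 4.14 V

Derivation:
Initial: C1(2μF, Q=16μC, V=8.00V), C2(5μF, Q=13μC, V=2.60V)
Op 1: CLOSE 2-1: Q_total=29.00, C_total=7.00, V=4.14; Q2=20.71, Q1=8.29; dissipated=20.829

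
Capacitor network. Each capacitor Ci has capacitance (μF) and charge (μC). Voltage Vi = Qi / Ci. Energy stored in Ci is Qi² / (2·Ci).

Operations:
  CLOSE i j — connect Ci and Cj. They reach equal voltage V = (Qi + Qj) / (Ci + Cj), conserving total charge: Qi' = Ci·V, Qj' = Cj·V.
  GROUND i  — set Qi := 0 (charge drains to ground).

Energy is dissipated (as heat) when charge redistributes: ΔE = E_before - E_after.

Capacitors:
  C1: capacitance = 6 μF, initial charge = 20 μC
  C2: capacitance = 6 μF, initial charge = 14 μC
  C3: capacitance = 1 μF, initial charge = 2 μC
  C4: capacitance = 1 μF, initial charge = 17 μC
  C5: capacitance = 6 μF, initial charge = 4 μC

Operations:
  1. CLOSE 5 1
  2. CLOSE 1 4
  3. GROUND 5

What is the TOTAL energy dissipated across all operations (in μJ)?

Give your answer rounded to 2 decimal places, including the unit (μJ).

Answer: 119.10 μJ

Derivation:
Initial: C1(6μF, Q=20μC, V=3.33V), C2(6μF, Q=14μC, V=2.33V), C3(1μF, Q=2μC, V=2.00V), C4(1μF, Q=17μC, V=17.00V), C5(6μF, Q=4μC, V=0.67V)
Op 1: CLOSE 5-1: Q_total=24.00, C_total=12.00, V=2.00; Q5=12.00, Q1=12.00; dissipated=10.667
Op 2: CLOSE 1-4: Q_total=29.00, C_total=7.00, V=4.14; Q1=24.86, Q4=4.14; dissipated=96.429
Op 3: GROUND 5: Q5=0; energy lost=12.000
Total dissipated: 119.095 μJ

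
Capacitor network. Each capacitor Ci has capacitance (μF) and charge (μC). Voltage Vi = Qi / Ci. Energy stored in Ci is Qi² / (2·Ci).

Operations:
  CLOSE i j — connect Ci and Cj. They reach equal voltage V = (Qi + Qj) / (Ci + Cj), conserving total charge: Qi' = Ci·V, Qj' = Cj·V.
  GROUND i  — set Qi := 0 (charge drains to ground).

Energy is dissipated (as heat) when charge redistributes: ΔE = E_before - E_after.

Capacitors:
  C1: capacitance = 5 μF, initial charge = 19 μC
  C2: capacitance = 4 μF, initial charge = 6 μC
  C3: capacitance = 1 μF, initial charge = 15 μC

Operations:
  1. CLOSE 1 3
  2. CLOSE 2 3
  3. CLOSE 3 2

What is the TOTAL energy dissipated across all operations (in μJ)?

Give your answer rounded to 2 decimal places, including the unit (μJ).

Answer: 59.21 μJ

Derivation:
Initial: C1(5μF, Q=19μC, V=3.80V), C2(4μF, Q=6μC, V=1.50V), C3(1μF, Q=15μC, V=15.00V)
Op 1: CLOSE 1-3: Q_total=34.00, C_total=6.00, V=5.67; Q1=28.33, Q3=5.67; dissipated=52.267
Op 2: CLOSE 2-3: Q_total=11.67, C_total=5.00, V=2.33; Q2=9.33, Q3=2.33; dissipated=6.944
Op 3: CLOSE 3-2: Q_total=11.67, C_total=5.00, V=2.33; Q3=2.33, Q2=9.33; dissipated=0.000
Total dissipated: 59.211 μJ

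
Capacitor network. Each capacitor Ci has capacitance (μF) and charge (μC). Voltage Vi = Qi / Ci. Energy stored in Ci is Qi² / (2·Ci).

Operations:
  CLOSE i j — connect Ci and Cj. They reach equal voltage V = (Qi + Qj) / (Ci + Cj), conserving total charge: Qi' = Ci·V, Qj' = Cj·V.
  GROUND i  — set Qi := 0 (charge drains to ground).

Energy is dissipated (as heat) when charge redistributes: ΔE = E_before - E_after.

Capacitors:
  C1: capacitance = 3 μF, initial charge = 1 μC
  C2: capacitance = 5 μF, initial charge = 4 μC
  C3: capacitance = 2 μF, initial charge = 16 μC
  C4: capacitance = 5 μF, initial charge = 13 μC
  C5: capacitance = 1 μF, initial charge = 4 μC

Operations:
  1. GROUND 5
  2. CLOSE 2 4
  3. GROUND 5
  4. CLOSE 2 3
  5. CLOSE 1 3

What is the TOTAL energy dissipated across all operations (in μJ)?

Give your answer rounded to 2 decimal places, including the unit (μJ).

Answer: 46.42 μJ

Derivation:
Initial: C1(3μF, Q=1μC, V=0.33V), C2(5μF, Q=4μC, V=0.80V), C3(2μF, Q=16μC, V=8.00V), C4(5μF, Q=13μC, V=2.60V), C5(1μF, Q=4μC, V=4.00V)
Op 1: GROUND 5: Q5=0; energy lost=8.000
Op 2: CLOSE 2-4: Q_total=17.00, C_total=10.00, V=1.70; Q2=8.50, Q4=8.50; dissipated=4.050
Op 3: GROUND 5: Q5=0; energy lost=0.000
Op 4: CLOSE 2-3: Q_total=24.50, C_total=7.00, V=3.50; Q2=17.50, Q3=7.00; dissipated=28.350
Op 5: CLOSE 1-3: Q_total=8.00, C_total=5.00, V=1.60; Q1=4.80, Q3=3.20; dissipated=6.017
Total dissipated: 46.417 μJ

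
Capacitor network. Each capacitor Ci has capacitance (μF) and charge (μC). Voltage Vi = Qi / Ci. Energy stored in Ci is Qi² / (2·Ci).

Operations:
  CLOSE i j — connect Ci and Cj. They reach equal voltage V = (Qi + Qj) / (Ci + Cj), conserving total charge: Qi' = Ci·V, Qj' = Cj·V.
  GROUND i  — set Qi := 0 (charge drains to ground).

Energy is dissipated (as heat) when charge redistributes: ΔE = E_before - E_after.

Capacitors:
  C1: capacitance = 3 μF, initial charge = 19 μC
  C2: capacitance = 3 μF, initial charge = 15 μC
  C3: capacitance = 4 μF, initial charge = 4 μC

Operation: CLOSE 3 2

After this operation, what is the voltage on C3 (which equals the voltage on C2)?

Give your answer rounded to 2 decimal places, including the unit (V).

Answer: 2.71 V

Derivation:
Initial: C1(3μF, Q=19μC, V=6.33V), C2(3μF, Q=15μC, V=5.00V), C3(4μF, Q=4μC, V=1.00V)
Op 1: CLOSE 3-2: Q_total=19.00, C_total=7.00, V=2.71; Q3=10.86, Q2=8.14; dissipated=13.714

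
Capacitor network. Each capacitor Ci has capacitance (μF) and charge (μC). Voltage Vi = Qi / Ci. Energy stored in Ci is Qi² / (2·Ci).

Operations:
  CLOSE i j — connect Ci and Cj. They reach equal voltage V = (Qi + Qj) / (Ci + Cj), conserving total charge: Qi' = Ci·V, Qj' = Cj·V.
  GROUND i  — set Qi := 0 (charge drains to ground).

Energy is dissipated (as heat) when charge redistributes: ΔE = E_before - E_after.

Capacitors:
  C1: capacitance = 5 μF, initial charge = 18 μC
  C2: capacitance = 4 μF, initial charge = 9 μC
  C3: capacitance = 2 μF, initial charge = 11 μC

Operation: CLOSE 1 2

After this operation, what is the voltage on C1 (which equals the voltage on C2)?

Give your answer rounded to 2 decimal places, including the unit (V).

Answer: 3.00 V

Derivation:
Initial: C1(5μF, Q=18μC, V=3.60V), C2(4μF, Q=9μC, V=2.25V), C3(2μF, Q=11μC, V=5.50V)
Op 1: CLOSE 1-2: Q_total=27.00, C_total=9.00, V=3.00; Q1=15.00, Q2=12.00; dissipated=2.025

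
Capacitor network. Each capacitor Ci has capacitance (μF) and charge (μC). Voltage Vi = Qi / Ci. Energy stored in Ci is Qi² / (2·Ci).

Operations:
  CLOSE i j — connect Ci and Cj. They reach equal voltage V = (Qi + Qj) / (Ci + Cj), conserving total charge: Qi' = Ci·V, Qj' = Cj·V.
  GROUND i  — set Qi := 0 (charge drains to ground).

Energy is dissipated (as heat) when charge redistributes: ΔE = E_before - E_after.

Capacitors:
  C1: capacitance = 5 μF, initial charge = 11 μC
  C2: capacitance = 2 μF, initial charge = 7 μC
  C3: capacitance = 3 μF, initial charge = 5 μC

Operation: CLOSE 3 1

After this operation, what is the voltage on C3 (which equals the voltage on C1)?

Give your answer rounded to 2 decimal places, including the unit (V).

Answer: 2.00 V

Derivation:
Initial: C1(5μF, Q=11μC, V=2.20V), C2(2μF, Q=7μC, V=3.50V), C3(3μF, Q=5μC, V=1.67V)
Op 1: CLOSE 3-1: Q_total=16.00, C_total=8.00, V=2.00; Q3=6.00, Q1=10.00; dissipated=0.267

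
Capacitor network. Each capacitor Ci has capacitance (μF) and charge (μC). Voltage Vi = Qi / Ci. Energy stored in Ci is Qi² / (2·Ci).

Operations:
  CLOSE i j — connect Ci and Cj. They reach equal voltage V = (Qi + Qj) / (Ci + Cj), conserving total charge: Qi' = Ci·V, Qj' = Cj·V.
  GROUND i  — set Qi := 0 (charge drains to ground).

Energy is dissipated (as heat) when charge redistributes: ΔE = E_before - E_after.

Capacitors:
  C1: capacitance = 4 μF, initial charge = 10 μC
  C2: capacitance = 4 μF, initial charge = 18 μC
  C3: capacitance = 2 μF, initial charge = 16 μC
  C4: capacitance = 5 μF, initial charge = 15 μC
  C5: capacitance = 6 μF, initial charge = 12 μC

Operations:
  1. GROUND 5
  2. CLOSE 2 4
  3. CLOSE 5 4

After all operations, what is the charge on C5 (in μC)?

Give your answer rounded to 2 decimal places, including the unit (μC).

Answer: 10.00 μC

Derivation:
Initial: C1(4μF, Q=10μC, V=2.50V), C2(4μF, Q=18μC, V=4.50V), C3(2μF, Q=16μC, V=8.00V), C4(5μF, Q=15μC, V=3.00V), C5(6μF, Q=12μC, V=2.00V)
Op 1: GROUND 5: Q5=0; energy lost=12.000
Op 2: CLOSE 2-4: Q_total=33.00, C_total=9.00, V=3.67; Q2=14.67, Q4=18.33; dissipated=2.500
Op 3: CLOSE 5-4: Q_total=18.33, C_total=11.00, V=1.67; Q5=10.00, Q4=8.33; dissipated=18.333
Final charges: Q1=10.00, Q2=14.67, Q3=16.00, Q4=8.33, Q5=10.00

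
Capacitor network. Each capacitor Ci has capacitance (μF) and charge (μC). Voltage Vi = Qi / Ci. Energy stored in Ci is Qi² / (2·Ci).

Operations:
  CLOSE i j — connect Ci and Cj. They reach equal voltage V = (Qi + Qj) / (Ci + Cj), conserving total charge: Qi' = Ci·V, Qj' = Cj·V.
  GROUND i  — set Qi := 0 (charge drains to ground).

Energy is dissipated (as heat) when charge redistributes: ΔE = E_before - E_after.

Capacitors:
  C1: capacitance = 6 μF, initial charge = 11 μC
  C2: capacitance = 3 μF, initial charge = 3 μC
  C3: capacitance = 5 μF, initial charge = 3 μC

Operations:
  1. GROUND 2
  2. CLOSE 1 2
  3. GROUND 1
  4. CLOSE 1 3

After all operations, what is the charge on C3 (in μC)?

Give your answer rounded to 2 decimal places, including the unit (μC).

Initial: C1(6μF, Q=11μC, V=1.83V), C2(3μF, Q=3μC, V=1.00V), C3(5μF, Q=3μC, V=0.60V)
Op 1: GROUND 2: Q2=0; energy lost=1.500
Op 2: CLOSE 1-2: Q_total=11.00, C_total=9.00, V=1.22; Q1=7.33, Q2=3.67; dissipated=3.361
Op 3: GROUND 1: Q1=0; energy lost=4.481
Op 4: CLOSE 1-3: Q_total=3.00, C_total=11.00, V=0.27; Q1=1.64, Q3=1.36; dissipated=0.491
Final charges: Q1=1.64, Q2=3.67, Q3=1.36

Answer: 1.36 μC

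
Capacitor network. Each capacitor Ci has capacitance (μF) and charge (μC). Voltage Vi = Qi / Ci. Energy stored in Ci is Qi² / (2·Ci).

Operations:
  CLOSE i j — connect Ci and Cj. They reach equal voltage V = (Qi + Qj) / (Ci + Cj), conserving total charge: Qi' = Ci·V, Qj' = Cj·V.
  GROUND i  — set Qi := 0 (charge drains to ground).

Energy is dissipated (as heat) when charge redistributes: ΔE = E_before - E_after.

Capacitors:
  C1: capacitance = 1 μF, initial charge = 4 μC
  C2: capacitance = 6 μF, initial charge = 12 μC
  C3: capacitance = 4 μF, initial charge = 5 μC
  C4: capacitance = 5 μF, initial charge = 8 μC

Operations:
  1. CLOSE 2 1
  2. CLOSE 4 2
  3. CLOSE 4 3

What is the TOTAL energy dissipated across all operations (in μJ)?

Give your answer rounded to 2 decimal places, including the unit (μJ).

Initial: C1(1μF, Q=4μC, V=4.00V), C2(6μF, Q=12μC, V=2.00V), C3(4μF, Q=5μC, V=1.25V), C4(5μF, Q=8μC, V=1.60V)
Op 1: CLOSE 2-1: Q_total=16.00, C_total=7.00, V=2.29; Q2=13.71, Q1=2.29; dissipated=1.714
Op 2: CLOSE 4-2: Q_total=21.71, C_total=11.00, V=1.97; Q4=9.87, Q2=11.84; dissipated=0.641
Op 3: CLOSE 4-3: Q_total=14.87, C_total=9.00, V=1.65; Q4=8.26, Q3=6.61; dissipated=0.582
Total dissipated: 2.938 μJ

Answer: 2.94 μJ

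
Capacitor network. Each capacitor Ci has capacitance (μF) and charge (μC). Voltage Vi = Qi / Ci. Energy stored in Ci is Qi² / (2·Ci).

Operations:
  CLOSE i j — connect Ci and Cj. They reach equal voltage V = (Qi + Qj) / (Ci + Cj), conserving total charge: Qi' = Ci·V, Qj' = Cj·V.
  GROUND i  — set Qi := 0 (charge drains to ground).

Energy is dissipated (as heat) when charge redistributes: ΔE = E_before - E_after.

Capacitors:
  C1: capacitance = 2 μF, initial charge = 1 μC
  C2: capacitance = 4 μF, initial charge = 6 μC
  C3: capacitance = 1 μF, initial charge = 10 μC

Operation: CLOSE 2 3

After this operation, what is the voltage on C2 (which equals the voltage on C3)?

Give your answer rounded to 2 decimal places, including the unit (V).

Initial: C1(2μF, Q=1μC, V=0.50V), C2(4μF, Q=6μC, V=1.50V), C3(1μF, Q=10μC, V=10.00V)
Op 1: CLOSE 2-3: Q_total=16.00, C_total=5.00, V=3.20; Q2=12.80, Q3=3.20; dissipated=28.900

Answer: 3.20 V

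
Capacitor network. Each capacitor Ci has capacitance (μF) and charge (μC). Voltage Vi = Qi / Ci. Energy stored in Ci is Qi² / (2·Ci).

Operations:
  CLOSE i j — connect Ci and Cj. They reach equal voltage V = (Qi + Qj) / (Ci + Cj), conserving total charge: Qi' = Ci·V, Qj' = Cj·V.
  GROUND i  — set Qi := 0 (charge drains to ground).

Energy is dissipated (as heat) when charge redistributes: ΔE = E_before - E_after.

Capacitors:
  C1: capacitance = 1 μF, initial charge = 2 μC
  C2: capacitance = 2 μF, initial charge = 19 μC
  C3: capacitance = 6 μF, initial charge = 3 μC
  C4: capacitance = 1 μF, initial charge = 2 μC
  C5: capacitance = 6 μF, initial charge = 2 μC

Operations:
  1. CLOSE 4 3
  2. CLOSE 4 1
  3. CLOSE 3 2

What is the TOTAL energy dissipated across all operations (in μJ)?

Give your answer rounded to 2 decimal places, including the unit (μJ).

Initial: C1(1μF, Q=2μC, V=2.00V), C2(2μF, Q=19μC, V=9.50V), C3(6μF, Q=3μC, V=0.50V), C4(1μF, Q=2μC, V=2.00V), C5(6μF, Q=2μC, V=0.33V)
Op 1: CLOSE 4-3: Q_total=5.00, C_total=7.00, V=0.71; Q4=0.71, Q3=4.29; dissipated=0.964
Op 2: CLOSE 4-1: Q_total=2.71, C_total=2.00, V=1.36; Q4=1.36, Q1=1.36; dissipated=0.413
Op 3: CLOSE 3-2: Q_total=23.29, C_total=8.00, V=2.91; Q3=17.46, Q2=5.82; dissipated=57.892
Total dissipated: 59.269 μJ

Answer: 59.27 μJ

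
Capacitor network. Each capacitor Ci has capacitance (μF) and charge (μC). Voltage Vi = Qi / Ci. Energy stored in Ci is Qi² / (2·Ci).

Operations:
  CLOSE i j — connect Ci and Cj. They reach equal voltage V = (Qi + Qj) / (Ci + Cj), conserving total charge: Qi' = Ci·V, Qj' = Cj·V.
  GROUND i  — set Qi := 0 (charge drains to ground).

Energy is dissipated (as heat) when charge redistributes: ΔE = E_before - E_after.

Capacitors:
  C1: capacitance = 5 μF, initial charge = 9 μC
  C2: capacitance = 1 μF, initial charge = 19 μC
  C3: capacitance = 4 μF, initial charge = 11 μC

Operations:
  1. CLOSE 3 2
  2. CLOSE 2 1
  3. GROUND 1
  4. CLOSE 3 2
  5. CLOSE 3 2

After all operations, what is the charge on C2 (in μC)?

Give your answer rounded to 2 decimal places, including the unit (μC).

Answer: 5.30 μC

Derivation:
Initial: C1(5μF, Q=9μC, V=1.80V), C2(1μF, Q=19μC, V=19.00V), C3(4μF, Q=11μC, V=2.75V)
Op 1: CLOSE 3-2: Q_total=30.00, C_total=5.00, V=6.00; Q3=24.00, Q2=6.00; dissipated=105.625
Op 2: CLOSE 2-1: Q_total=15.00, C_total=6.00, V=2.50; Q2=2.50, Q1=12.50; dissipated=7.350
Op 3: GROUND 1: Q1=0; energy lost=15.625
Op 4: CLOSE 3-2: Q_total=26.50, C_total=5.00, V=5.30; Q3=21.20, Q2=5.30; dissipated=4.900
Op 5: CLOSE 3-2: Q_total=26.50, C_total=5.00, V=5.30; Q3=21.20, Q2=5.30; dissipated=0.000
Final charges: Q1=0.00, Q2=5.30, Q3=21.20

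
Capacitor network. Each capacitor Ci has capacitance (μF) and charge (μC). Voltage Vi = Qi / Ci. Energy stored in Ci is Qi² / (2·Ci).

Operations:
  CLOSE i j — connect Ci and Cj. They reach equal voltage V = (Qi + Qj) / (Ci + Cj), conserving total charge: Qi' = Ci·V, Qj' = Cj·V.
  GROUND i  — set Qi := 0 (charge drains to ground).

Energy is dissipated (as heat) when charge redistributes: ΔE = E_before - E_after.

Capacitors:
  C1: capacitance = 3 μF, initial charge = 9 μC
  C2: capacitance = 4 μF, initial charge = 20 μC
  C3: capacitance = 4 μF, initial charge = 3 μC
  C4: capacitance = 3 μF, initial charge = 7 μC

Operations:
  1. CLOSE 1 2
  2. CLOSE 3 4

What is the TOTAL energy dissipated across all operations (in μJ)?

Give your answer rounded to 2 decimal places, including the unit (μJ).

Answer: 5.58 μJ

Derivation:
Initial: C1(3μF, Q=9μC, V=3.00V), C2(4μF, Q=20μC, V=5.00V), C3(4μF, Q=3μC, V=0.75V), C4(3μF, Q=7μC, V=2.33V)
Op 1: CLOSE 1-2: Q_total=29.00, C_total=7.00, V=4.14; Q1=12.43, Q2=16.57; dissipated=3.429
Op 2: CLOSE 3-4: Q_total=10.00, C_total=7.00, V=1.43; Q3=5.71, Q4=4.29; dissipated=2.149
Total dissipated: 5.577 μJ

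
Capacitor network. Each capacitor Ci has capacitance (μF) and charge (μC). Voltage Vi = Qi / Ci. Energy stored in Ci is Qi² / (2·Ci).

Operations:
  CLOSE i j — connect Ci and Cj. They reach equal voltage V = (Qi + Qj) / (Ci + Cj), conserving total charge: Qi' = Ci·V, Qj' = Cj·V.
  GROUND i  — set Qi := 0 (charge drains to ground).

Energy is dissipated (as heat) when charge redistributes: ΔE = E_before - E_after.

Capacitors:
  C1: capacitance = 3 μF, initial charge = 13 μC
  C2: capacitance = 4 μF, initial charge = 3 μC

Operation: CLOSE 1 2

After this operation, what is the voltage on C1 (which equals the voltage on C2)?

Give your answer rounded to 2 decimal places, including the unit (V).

Answer: 2.29 V

Derivation:
Initial: C1(3μF, Q=13μC, V=4.33V), C2(4μF, Q=3μC, V=0.75V)
Op 1: CLOSE 1-2: Q_total=16.00, C_total=7.00, V=2.29; Q1=6.86, Q2=9.14; dissipated=11.006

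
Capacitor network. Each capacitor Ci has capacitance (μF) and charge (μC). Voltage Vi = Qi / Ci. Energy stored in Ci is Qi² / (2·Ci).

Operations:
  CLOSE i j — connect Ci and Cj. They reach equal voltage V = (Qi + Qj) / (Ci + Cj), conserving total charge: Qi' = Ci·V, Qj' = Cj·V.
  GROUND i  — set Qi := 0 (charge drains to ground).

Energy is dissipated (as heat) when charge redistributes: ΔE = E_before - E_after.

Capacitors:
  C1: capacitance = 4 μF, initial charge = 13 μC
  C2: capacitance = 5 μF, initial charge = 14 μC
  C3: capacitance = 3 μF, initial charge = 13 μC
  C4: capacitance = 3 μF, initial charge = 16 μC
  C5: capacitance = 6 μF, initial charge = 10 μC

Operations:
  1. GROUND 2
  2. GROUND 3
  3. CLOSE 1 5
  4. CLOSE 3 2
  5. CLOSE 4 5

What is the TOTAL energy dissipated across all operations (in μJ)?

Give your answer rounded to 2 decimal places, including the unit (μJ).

Initial: C1(4μF, Q=13μC, V=3.25V), C2(5μF, Q=14μC, V=2.80V), C3(3μF, Q=13μC, V=4.33V), C4(3μF, Q=16μC, V=5.33V), C5(6μF, Q=10μC, V=1.67V)
Op 1: GROUND 2: Q2=0; energy lost=19.600
Op 2: GROUND 3: Q3=0; energy lost=28.167
Op 3: CLOSE 1-5: Q_total=23.00, C_total=10.00, V=2.30; Q1=9.20, Q5=13.80; dissipated=3.008
Op 4: CLOSE 3-2: Q_total=0.00, C_total=8.00, V=0.00; Q3=0.00, Q2=0.00; dissipated=0.000
Op 5: CLOSE 4-5: Q_total=29.80, C_total=9.00, V=3.31; Q4=9.93, Q5=19.87; dissipated=9.201
Total dissipated: 59.976 μJ

Answer: 59.98 μJ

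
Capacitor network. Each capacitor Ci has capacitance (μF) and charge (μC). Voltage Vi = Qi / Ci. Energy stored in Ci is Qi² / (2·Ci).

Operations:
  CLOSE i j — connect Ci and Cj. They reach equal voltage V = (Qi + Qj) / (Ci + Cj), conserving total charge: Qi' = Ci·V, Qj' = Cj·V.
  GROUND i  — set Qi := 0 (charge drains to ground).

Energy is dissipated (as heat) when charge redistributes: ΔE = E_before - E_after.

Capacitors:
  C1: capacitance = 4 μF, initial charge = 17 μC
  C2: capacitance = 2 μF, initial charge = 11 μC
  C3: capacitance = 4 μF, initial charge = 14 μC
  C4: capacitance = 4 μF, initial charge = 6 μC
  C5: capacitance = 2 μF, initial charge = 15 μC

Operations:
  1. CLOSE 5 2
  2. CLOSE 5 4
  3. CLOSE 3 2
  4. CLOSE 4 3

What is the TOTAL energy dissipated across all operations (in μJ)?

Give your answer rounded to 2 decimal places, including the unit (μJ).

Answer: 26.44 μJ

Derivation:
Initial: C1(4μF, Q=17μC, V=4.25V), C2(2μF, Q=11μC, V=5.50V), C3(4μF, Q=14μC, V=3.50V), C4(4μF, Q=6μC, V=1.50V), C5(2μF, Q=15μC, V=7.50V)
Op 1: CLOSE 5-2: Q_total=26.00, C_total=4.00, V=6.50; Q5=13.00, Q2=13.00; dissipated=2.000
Op 2: CLOSE 5-4: Q_total=19.00, C_total=6.00, V=3.17; Q5=6.33, Q4=12.67; dissipated=16.667
Op 3: CLOSE 3-2: Q_total=27.00, C_total=6.00, V=4.50; Q3=18.00, Q2=9.00; dissipated=6.000
Op 4: CLOSE 4-3: Q_total=30.67, C_total=8.00, V=3.83; Q4=15.33, Q3=15.33; dissipated=1.778
Total dissipated: 26.444 μJ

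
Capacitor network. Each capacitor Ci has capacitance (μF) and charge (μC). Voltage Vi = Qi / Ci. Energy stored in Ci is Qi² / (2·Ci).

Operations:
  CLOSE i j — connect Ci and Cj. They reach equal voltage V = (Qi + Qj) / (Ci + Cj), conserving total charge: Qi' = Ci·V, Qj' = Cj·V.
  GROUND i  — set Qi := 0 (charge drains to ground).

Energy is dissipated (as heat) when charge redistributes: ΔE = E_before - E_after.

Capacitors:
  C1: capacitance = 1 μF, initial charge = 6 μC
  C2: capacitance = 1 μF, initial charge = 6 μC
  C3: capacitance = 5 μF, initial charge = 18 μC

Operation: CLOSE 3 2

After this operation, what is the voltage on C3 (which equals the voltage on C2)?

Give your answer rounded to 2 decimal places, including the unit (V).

Initial: C1(1μF, Q=6μC, V=6.00V), C2(1μF, Q=6μC, V=6.00V), C3(5μF, Q=18μC, V=3.60V)
Op 1: CLOSE 3-2: Q_total=24.00, C_total=6.00, V=4.00; Q3=20.00, Q2=4.00; dissipated=2.400

Answer: 4.00 V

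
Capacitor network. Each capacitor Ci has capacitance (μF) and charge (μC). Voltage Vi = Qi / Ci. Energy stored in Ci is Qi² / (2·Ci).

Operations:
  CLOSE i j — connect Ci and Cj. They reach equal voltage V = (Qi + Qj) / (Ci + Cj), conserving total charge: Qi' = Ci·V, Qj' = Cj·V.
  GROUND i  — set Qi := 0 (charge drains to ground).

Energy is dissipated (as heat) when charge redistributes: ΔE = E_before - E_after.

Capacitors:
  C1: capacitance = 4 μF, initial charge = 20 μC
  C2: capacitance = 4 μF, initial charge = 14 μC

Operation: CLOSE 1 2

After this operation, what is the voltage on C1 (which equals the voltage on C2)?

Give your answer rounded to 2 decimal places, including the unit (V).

Answer: 4.25 V

Derivation:
Initial: C1(4μF, Q=20μC, V=5.00V), C2(4μF, Q=14μC, V=3.50V)
Op 1: CLOSE 1-2: Q_total=34.00, C_total=8.00, V=4.25; Q1=17.00, Q2=17.00; dissipated=2.250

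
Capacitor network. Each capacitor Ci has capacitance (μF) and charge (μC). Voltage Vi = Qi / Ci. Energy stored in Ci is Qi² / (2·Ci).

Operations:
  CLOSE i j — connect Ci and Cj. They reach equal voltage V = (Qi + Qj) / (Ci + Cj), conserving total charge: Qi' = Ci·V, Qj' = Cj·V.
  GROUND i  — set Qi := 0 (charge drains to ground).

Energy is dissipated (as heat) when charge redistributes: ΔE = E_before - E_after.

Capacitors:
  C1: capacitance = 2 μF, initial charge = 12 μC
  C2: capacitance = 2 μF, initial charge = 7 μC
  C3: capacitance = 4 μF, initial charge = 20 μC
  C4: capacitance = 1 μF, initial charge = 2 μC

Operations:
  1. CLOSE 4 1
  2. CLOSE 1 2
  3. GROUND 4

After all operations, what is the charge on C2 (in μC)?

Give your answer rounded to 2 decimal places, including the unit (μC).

Answer: 8.17 μC

Derivation:
Initial: C1(2μF, Q=12μC, V=6.00V), C2(2μF, Q=7μC, V=3.50V), C3(4μF, Q=20μC, V=5.00V), C4(1μF, Q=2μC, V=2.00V)
Op 1: CLOSE 4-1: Q_total=14.00, C_total=3.00, V=4.67; Q4=4.67, Q1=9.33; dissipated=5.333
Op 2: CLOSE 1-2: Q_total=16.33, C_total=4.00, V=4.08; Q1=8.17, Q2=8.17; dissipated=0.681
Op 3: GROUND 4: Q4=0; energy lost=10.889
Final charges: Q1=8.17, Q2=8.17, Q3=20.00, Q4=0.00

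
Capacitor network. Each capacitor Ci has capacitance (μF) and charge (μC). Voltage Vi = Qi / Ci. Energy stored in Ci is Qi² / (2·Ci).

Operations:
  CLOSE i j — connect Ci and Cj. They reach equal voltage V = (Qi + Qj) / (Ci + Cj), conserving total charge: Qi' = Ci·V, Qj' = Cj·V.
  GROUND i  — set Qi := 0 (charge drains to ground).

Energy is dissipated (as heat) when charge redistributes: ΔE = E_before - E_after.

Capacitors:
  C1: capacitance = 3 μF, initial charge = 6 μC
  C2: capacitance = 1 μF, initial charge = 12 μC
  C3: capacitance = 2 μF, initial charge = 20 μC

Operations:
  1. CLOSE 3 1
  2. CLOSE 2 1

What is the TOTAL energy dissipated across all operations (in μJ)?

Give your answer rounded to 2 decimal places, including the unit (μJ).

Answer: 55.74 μJ

Derivation:
Initial: C1(3μF, Q=6μC, V=2.00V), C2(1μF, Q=12μC, V=12.00V), C3(2μF, Q=20μC, V=10.00V)
Op 1: CLOSE 3-1: Q_total=26.00, C_total=5.00, V=5.20; Q3=10.40, Q1=15.60; dissipated=38.400
Op 2: CLOSE 2-1: Q_total=27.60, C_total=4.00, V=6.90; Q2=6.90, Q1=20.70; dissipated=17.340
Total dissipated: 55.740 μJ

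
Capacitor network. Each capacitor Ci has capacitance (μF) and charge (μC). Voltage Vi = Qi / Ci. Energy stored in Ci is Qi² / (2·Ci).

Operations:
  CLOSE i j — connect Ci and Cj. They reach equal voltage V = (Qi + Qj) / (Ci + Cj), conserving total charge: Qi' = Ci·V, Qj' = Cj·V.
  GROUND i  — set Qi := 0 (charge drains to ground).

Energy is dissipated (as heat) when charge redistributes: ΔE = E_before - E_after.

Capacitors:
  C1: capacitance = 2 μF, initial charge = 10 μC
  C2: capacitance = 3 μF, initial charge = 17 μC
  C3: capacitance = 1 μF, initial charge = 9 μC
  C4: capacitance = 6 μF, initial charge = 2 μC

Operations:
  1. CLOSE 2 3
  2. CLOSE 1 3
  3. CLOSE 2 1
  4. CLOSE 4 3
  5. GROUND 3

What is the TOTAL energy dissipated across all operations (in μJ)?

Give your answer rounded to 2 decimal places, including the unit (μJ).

Answer: 17.53 μJ

Derivation:
Initial: C1(2μF, Q=10μC, V=5.00V), C2(3μF, Q=17μC, V=5.67V), C3(1μF, Q=9μC, V=9.00V), C4(6μF, Q=2μC, V=0.33V)
Op 1: CLOSE 2-3: Q_total=26.00, C_total=4.00, V=6.50; Q2=19.50, Q3=6.50; dissipated=4.167
Op 2: CLOSE 1-3: Q_total=16.50, C_total=3.00, V=5.50; Q1=11.00, Q3=5.50; dissipated=0.750
Op 3: CLOSE 2-1: Q_total=30.50, C_total=5.00, V=6.10; Q2=18.30, Q1=12.20; dissipated=0.600
Op 4: CLOSE 4-3: Q_total=7.50, C_total=7.00, V=1.07; Q4=6.43, Q3=1.07; dissipated=11.440
Op 5: GROUND 3: Q3=0; energy lost=0.574
Total dissipated: 17.531 μJ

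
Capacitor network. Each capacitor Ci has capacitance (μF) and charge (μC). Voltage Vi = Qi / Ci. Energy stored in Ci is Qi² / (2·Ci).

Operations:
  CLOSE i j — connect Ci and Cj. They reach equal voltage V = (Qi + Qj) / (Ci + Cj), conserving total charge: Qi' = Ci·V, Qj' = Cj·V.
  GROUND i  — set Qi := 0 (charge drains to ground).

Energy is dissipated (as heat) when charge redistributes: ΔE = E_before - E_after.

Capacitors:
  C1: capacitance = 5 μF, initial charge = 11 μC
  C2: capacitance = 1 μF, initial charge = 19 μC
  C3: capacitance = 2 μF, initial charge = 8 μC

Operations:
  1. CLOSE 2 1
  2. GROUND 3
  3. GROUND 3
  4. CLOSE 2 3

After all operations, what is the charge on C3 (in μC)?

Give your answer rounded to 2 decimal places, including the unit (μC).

Answer: 3.33 μC

Derivation:
Initial: C1(5μF, Q=11μC, V=2.20V), C2(1μF, Q=19μC, V=19.00V), C3(2μF, Q=8μC, V=4.00V)
Op 1: CLOSE 2-1: Q_total=30.00, C_total=6.00, V=5.00; Q2=5.00, Q1=25.00; dissipated=117.600
Op 2: GROUND 3: Q3=0; energy lost=16.000
Op 3: GROUND 3: Q3=0; energy lost=0.000
Op 4: CLOSE 2-3: Q_total=5.00, C_total=3.00, V=1.67; Q2=1.67, Q3=3.33; dissipated=8.333
Final charges: Q1=25.00, Q2=1.67, Q3=3.33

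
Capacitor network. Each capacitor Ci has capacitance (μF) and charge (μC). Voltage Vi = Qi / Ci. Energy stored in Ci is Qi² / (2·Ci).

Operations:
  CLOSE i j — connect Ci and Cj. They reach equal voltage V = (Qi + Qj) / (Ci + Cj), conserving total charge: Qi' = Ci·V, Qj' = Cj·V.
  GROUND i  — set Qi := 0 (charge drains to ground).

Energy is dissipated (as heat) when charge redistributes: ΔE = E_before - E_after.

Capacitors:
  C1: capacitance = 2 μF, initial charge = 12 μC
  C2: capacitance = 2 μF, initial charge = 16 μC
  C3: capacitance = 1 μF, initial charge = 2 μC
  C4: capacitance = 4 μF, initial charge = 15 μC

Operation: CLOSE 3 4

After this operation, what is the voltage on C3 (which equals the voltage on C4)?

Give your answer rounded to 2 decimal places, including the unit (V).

Answer: 3.40 V

Derivation:
Initial: C1(2μF, Q=12μC, V=6.00V), C2(2μF, Q=16μC, V=8.00V), C3(1μF, Q=2μC, V=2.00V), C4(4μF, Q=15μC, V=3.75V)
Op 1: CLOSE 3-4: Q_total=17.00, C_total=5.00, V=3.40; Q3=3.40, Q4=13.60; dissipated=1.225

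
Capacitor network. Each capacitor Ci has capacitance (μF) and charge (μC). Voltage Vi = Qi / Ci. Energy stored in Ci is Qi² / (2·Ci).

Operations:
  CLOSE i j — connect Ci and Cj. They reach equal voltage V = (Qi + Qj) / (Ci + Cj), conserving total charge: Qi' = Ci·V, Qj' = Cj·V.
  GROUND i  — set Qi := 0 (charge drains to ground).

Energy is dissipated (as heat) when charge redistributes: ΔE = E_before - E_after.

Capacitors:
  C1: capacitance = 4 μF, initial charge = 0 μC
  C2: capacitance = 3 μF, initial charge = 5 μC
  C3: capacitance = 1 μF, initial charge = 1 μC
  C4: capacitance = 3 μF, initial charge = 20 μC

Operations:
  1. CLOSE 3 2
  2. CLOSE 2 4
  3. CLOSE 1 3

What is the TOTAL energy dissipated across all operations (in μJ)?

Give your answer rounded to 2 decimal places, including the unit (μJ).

Answer: 21.09 μJ

Derivation:
Initial: C1(4μF, Q=0μC, V=0.00V), C2(3μF, Q=5μC, V=1.67V), C3(1μF, Q=1μC, V=1.00V), C4(3μF, Q=20μC, V=6.67V)
Op 1: CLOSE 3-2: Q_total=6.00, C_total=4.00, V=1.50; Q3=1.50, Q2=4.50; dissipated=0.167
Op 2: CLOSE 2-4: Q_total=24.50, C_total=6.00, V=4.08; Q2=12.25, Q4=12.25; dissipated=20.021
Op 3: CLOSE 1-3: Q_total=1.50, C_total=5.00, V=0.30; Q1=1.20, Q3=0.30; dissipated=0.900
Total dissipated: 21.087 μJ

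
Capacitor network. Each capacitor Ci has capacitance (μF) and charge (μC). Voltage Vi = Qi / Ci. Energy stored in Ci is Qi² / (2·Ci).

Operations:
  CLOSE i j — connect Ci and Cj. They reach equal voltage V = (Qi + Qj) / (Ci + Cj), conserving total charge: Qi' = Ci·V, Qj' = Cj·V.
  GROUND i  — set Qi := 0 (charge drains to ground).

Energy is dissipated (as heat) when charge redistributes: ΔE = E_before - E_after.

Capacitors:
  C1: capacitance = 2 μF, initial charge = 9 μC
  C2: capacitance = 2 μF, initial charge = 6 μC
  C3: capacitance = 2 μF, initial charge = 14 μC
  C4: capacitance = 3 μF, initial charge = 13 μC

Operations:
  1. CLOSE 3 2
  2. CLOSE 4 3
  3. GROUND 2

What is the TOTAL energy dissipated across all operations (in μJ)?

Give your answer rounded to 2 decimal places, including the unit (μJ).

Answer: 33.27 μJ

Derivation:
Initial: C1(2μF, Q=9μC, V=4.50V), C2(2μF, Q=6μC, V=3.00V), C3(2μF, Q=14μC, V=7.00V), C4(3μF, Q=13μC, V=4.33V)
Op 1: CLOSE 3-2: Q_total=20.00, C_total=4.00, V=5.00; Q3=10.00, Q2=10.00; dissipated=8.000
Op 2: CLOSE 4-3: Q_total=23.00, C_total=5.00, V=4.60; Q4=13.80, Q3=9.20; dissipated=0.267
Op 3: GROUND 2: Q2=0; energy lost=25.000
Total dissipated: 33.267 μJ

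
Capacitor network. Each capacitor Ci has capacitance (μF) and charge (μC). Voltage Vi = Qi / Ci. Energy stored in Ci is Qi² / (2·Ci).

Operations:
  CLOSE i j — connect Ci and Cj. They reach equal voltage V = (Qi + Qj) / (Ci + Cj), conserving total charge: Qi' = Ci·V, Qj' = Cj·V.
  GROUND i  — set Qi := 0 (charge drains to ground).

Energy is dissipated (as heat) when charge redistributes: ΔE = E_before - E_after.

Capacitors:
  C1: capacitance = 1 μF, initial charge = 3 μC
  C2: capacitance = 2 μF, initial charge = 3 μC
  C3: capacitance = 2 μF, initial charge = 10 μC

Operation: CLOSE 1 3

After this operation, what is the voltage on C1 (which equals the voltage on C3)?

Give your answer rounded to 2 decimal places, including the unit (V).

Answer: 4.33 V

Derivation:
Initial: C1(1μF, Q=3μC, V=3.00V), C2(2μF, Q=3μC, V=1.50V), C3(2μF, Q=10μC, V=5.00V)
Op 1: CLOSE 1-3: Q_total=13.00, C_total=3.00, V=4.33; Q1=4.33, Q3=8.67; dissipated=1.333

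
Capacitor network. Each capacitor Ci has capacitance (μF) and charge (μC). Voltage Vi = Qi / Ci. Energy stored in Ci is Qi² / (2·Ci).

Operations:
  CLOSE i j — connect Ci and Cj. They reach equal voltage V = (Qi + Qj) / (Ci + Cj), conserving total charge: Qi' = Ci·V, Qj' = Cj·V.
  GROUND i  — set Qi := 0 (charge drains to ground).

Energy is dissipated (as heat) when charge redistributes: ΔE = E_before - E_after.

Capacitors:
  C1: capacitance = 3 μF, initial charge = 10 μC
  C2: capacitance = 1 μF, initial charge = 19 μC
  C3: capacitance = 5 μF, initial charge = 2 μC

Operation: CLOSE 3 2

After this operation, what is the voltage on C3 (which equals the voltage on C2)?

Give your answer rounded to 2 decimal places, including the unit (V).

Initial: C1(3μF, Q=10μC, V=3.33V), C2(1μF, Q=19μC, V=19.00V), C3(5μF, Q=2μC, V=0.40V)
Op 1: CLOSE 3-2: Q_total=21.00, C_total=6.00, V=3.50; Q3=17.50, Q2=3.50; dissipated=144.150

Answer: 3.50 V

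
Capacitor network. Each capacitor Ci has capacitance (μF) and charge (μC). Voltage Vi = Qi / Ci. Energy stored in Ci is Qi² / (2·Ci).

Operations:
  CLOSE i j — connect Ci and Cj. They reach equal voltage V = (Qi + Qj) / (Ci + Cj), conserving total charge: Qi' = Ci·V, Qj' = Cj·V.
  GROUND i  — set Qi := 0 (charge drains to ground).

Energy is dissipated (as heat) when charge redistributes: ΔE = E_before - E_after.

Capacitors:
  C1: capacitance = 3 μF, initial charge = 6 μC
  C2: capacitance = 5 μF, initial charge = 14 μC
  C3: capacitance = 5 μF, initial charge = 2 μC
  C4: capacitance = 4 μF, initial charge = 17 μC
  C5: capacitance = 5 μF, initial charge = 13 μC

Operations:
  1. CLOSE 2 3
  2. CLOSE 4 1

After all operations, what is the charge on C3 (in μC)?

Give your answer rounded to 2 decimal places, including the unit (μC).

Initial: C1(3μF, Q=6μC, V=2.00V), C2(5μF, Q=14μC, V=2.80V), C3(5μF, Q=2μC, V=0.40V), C4(4μF, Q=17μC, V=4.25V), C5(5μF, Q=13μC, V=2.60V)
Op 1: CLOSE 2-3: Q_total=16.00, C_total=10.00, V=1.60; Q2=8.00, Q3=8.00; dissipated=7.200
Op 2: CLOSE 4-1: Q_total=23.00, C_total=7.00, V=3.29; Q4=13.14, Q1=9.86; dissipated=4.339
Final charges: Q1=9.86, Q2=8.00, Q3=8.00, Q4=13.14, Q5=13.00

Answer: 8.00 μC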